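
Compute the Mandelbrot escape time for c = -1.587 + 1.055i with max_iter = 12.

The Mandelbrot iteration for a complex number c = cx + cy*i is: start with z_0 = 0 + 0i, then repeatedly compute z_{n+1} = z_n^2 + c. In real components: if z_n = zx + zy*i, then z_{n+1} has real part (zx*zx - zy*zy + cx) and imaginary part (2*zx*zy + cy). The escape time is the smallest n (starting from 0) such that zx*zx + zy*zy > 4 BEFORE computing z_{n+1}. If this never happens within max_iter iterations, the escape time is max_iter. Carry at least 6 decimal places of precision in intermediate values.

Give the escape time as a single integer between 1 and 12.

z_0 = 0 + 0i, c = -1.5870 + 1.0550i
Iter 1: z = -1.5870 + 1.0550i, |z|^2 = 3.6316
Iter 2: z = -0.1815 + -2.2936i, |z|^2 = 5.2934
Escaped at iteration 2

Answer: 2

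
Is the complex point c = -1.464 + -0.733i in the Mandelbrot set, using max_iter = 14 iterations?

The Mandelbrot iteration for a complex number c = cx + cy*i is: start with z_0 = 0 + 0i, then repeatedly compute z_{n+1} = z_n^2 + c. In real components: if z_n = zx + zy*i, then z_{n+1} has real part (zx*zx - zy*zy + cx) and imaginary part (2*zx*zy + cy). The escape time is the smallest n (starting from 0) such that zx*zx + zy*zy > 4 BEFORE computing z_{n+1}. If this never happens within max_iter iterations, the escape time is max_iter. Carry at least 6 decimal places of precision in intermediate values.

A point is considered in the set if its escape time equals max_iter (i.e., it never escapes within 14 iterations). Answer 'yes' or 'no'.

z_0 = 0 + 0i, c = -1.4640 + -0.7330i
Iter 1: z = -1.4640 + -0.7330i, |z|^2 = 2.6806
Iter 2: z = 0.1420 + 1.4132i, |z|^2 = 2.0174
Iter 3: z = -3.4410 + -0.3316i, |z|^2 = 11.9507
Escaped at iteration 3

Answer: no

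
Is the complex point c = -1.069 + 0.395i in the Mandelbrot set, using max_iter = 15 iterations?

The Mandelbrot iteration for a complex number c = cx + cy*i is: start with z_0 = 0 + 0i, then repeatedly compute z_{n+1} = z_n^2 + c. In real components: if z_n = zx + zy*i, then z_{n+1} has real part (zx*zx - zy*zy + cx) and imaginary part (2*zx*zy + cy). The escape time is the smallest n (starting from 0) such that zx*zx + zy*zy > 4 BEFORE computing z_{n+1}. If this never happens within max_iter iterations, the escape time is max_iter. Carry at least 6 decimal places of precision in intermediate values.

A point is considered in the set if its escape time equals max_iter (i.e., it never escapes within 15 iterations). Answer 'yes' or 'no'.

z_0 = 0 + 0i, c = -1.0690 + 0.3950i
Iter 1: z = -1.0690 + 0.3950i, |z|^2 = 1.2988
Iter 2: z = -0.0823 + -0.4495i, |z|^2 = 0.2088
Iter 3: z = -1.2643 + 0.4690i, |z|^2 = 1.8184
Iter 4: z = 0.3095 + -0.7908i, |z|^2 = 0.7212
Iter 5: z = -1.5986 + -0.0945i, |z|^2 = 2.5643
Iter 6: z = 1.4775 + 0.6972i, |z|^2 = 2.6690
Iter 7: z = 0.6278 + 2.4552i, |z|^2 = 6.4221
Escaped at iteration 7

Answer: no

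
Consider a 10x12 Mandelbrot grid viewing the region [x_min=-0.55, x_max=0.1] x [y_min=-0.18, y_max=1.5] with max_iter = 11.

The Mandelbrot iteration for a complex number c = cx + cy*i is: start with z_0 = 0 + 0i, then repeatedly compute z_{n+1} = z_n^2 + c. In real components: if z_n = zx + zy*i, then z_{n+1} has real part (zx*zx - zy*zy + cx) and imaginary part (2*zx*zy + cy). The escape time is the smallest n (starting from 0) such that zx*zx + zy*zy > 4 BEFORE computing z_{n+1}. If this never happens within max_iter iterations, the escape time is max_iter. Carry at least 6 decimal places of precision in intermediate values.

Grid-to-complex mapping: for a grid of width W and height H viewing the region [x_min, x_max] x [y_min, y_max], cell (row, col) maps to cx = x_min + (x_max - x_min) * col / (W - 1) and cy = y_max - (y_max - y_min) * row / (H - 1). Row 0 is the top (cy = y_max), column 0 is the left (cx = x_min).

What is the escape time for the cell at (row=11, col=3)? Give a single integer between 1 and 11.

z_0 = 0 + 0i, c = -0.3333 + -0.1800i
Iter 1: z = -0.3333 + -0.1800i, |z|^2 = 0.1435
Iter 2: z = -0.2546 + -0.0600i, |z|^2 = 0.0684
Iter 3: z = -0.2721 + -0.1494i, |z|^2 = 0.0964
Iter 4: z = -0.2816 + -0.0987i, |z|^2 = 0.0891
Iter 5: z = -0.2638 + -0.1244i, |z|^2 = 0.0850
Iter 6: z = -0.2792 + -0.1144i, |z|^2 = 0.0911
Iter 7: z = -0.2684 + -0.1161i, |z|^2 = 0.0855
Iter 8: z = -0.2748 + -0.1177i, |z|^2 = 0.0893
Iter 9: z = -0.2717 + -0.1153i, |z|^2 = 0.0871
Iter 10: z = -0.2728 + -0.1173i, |z|^2 = 0.0882

Answer: 11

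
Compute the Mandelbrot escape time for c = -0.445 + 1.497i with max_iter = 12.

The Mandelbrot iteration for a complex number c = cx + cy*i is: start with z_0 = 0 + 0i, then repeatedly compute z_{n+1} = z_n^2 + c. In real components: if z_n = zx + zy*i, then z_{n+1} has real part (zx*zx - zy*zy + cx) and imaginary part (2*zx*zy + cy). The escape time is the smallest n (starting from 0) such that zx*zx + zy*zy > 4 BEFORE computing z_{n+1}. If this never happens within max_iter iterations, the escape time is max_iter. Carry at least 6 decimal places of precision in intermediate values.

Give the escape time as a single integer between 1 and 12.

z_0 = 0 + 0i, c = -0.4450 + 1.4970i
Iter 1: z = -0.4450 + 1.4970i, |z|^2 = 2.4390
Iter 2: z = -2.4880 + 0.1647i, |z|^2 = 6.2172
Escaped at iteration 2

Answer: 2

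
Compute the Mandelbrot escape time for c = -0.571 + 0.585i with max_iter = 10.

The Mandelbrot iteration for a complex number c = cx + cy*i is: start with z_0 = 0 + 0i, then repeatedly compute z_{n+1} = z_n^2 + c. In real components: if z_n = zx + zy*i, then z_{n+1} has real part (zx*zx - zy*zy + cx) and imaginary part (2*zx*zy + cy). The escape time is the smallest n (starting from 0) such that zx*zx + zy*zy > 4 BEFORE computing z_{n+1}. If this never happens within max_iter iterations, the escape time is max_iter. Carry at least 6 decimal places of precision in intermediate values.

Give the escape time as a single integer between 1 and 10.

z_0 = 0 + 0i, c = -0.5710 + 0.5850i
Iter 1: z = -0.5710 + 0.5850i, |z|^2 = 0.6683
Iter 2: z = -0.5872 + -0.0831i, |z|^2 = 0.3517
Iter 3: z = -0.2331 + 0.6826i, |z|^2 = 0.5202
Iter 4: z = -0.9825 + 0.2668i, |z|^2 = 1.0365
Iter 5: z = 0.3232 + 0.0608i, |z|^2 = 0.1082
Iter 6: z = -0.4702 + 0.6243i, |z|^2 = 0.6108
Iter 7: z = -0.7396 + -0.0021i, |z|^2 = 0.5470
Iter 8: z = -0.0240 + 0.5881i, |z|^2 = 0.3465
Iter 9: z = -0.9163 + 0.5568i, |z|^2 = 1.1497

Answer: 10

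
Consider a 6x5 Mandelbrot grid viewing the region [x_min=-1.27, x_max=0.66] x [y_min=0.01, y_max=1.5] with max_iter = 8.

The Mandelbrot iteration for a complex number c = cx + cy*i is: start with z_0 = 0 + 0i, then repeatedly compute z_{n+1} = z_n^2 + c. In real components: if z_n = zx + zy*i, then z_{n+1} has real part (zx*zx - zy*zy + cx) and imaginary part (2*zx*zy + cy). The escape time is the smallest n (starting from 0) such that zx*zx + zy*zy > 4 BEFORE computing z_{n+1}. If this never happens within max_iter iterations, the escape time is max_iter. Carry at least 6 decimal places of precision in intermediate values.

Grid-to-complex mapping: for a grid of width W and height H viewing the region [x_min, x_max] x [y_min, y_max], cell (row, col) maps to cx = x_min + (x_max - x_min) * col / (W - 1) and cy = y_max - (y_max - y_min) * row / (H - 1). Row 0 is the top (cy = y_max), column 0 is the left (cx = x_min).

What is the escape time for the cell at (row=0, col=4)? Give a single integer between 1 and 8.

Answer: 2

Derivation:
z_0 = 0 + 0i, c = 0.2740 + 1.5000i
Iter 1: z = 0.2740 + 1.5000i, |z|^2 = 2.3251
Iter 2: z = -1.9009 + 2.3220i, |z|^2 = 9.0052
Escaped at iteration 2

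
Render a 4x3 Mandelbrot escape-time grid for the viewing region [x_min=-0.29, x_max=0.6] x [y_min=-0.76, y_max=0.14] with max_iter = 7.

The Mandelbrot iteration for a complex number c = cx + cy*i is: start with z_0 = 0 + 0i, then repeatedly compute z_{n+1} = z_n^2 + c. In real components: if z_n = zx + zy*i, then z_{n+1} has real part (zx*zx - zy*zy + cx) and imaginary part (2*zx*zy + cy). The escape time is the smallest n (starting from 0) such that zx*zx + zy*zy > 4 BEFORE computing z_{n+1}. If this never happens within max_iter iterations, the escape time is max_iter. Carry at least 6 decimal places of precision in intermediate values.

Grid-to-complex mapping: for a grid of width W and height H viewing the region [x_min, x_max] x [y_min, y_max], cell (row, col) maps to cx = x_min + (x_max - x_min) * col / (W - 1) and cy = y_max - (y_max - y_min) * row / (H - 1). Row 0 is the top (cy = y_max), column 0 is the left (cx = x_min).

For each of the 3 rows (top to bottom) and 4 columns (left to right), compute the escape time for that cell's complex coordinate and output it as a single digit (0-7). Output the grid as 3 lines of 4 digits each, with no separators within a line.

(row=0, col=0): c = -0.2900 + 0.1400i → escape time 7
(row=0, col=1): c = 0.0067 + 0.1400i → escape time 7
(row=0, col=2): c = 0.3033 + 0.1400i → escape time 7
(row=0, col=3): c = 0.6000 + 0.1400i → escape time 4
(row=1, col=0): c = -0.2900 + -0.3100i → escape time 7
(row=1, col=1): c = 0.0067 + -0.3100i → escape time 7
(row=1, col=2): c = 0.3033 + -0.3100i → escape time 7
(row=1, col=3): c = 0.6000 + -0.3100i → escape time 4
(row=2, col=0): c = -0.2900 + -0.7600i → escape time 7
(row=2, col=1): c = 0.0067 + -0.7600i → escape time 7
(row=2, col=2): c = 0.3033 + -0.7600i → escape time 5
(row=2, col=3): c = 0.6000 + -0.7600i → escape time 3

Answer: 7774
7774
7753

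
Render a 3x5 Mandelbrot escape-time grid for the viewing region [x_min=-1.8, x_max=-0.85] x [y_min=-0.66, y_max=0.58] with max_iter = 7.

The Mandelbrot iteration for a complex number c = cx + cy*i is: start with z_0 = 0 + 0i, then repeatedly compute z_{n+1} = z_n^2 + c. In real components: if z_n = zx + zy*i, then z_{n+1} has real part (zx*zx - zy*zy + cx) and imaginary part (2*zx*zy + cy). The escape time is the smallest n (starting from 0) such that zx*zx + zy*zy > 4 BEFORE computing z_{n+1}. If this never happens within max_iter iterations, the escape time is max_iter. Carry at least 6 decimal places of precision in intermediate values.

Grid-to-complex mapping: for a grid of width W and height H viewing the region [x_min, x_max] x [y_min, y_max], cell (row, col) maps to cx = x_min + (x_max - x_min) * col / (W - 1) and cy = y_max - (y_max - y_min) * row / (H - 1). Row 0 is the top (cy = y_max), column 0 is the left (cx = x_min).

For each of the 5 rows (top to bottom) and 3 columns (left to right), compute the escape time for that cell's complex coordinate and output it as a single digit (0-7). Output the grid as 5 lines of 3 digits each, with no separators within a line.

(row=0, col=0): c = -1.8000 + 0.5800i → escape time 3
(row=0, col=1): c = -1.3250 + 0.5800i → escape time 3
(row=0, col=2): c = -0.8500 + 0.5800i → escape time 5
(row=1, col=0): c = -1.8000 + 0.2700i → escape time 4
(row=1, col=1): c = -1.3250 + 0.2700i → escape time 7
(row=1, col=2): c = -0.8500 + 0.2700i → escape time 7
(row=2, col=0): c = -1.8000 + -0.0400i → escape time 7
(row=2, col=1): c = -1.3250 + -0.0400i → escape time 7
(row=2, col=2): c = -0.8500 + -0.0400i → escape time 7
(row=3, col=0): c = -1.8000 + -0.3500i → escape time 3
(row=3, col=1): c = -1.3250 + -0.3500i → escape time 6
(row=3, col=2): c = -0.8500 + -0.3500i → escape time 7
(row=4, col=0): c = -1.8000 + -0.6600i → escape time 3
(row=4, col=1): c = -1.3250 + -0.6600i → escape time 3
(row=4, col=2): c = -0.8500 + -0.6600i → escape time 4

Answer: 335
477
777
367
334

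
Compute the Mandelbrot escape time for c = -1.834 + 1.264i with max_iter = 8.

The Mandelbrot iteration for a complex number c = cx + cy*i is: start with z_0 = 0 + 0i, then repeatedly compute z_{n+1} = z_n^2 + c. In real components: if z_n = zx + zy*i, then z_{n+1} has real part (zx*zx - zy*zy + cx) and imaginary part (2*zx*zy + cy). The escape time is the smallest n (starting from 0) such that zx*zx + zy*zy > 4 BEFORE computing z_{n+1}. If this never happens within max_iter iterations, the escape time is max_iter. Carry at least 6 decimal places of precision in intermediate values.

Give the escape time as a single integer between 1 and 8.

z_0 = 0 + 0i, c = -1.8340 + 1.2640i
Iter 1: z = -1.8340 + 1.2640i, |z|^2 = 4.9613
Escaped at iteration 1

Answer: 1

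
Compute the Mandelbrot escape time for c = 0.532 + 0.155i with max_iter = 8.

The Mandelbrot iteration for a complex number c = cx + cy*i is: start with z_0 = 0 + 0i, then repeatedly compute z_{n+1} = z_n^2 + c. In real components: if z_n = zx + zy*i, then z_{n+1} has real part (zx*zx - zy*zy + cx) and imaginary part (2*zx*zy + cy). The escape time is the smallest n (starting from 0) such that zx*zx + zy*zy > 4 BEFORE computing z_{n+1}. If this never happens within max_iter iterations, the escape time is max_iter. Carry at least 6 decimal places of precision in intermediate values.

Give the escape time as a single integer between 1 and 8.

Answer: 5

Derivation:
z_0 = 0 + 0i, c = 0.5320 + 0.1550i
Iter 1: z = 0.5320 + 0.1550i, |z|^2 = 0.3070
Iter 2: z = 0.7910 + 0.3199i, |z|^2 = 0.7280
Iter 3: z = 1.0553 + 0.6611i, |z|^2 = 1.5508
Iter 4: z = 1.2087 + 1.5504i, |z|^2 = 3.8645
Iter 5: z = -0.4109 + 3.9028i, |z|^2 = 15.4003
Escaped at iteration 5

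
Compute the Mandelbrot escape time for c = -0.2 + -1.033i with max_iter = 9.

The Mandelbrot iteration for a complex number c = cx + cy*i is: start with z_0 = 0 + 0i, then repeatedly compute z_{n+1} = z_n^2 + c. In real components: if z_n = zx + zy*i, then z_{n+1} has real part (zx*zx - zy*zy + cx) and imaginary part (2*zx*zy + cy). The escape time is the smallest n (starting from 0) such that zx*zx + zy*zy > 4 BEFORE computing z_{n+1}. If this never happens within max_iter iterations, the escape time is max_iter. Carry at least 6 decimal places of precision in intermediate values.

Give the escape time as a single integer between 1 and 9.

Answer: 7

Derivation:
z_0 = 0 + 0i, c = -0.2000 + -1.0330i
Iter 1: z = -0.2000 + -1.0330i, |z|^2 = 1.1071
Iter 2: z = -1.2271 + -0.6198i, |z|^2 = 1.8899
Iter 3: z = 0.9216 + 0.4881i, |z|^2 = 1.0876
Iter 4: z = 0.4111 + -0.1333i, |z|^2 = 0.1868
Iter 5: z = -0.0488 + -1.1426i, |z|^2 = 1.3080
Iter 6: z = -1.5032 + -0.9215i, |z|^2 = 3.1089
Iter 7: z = 1.2105 + 1.7375i, |z|^2 = 4.4843
Escaped at iteration 7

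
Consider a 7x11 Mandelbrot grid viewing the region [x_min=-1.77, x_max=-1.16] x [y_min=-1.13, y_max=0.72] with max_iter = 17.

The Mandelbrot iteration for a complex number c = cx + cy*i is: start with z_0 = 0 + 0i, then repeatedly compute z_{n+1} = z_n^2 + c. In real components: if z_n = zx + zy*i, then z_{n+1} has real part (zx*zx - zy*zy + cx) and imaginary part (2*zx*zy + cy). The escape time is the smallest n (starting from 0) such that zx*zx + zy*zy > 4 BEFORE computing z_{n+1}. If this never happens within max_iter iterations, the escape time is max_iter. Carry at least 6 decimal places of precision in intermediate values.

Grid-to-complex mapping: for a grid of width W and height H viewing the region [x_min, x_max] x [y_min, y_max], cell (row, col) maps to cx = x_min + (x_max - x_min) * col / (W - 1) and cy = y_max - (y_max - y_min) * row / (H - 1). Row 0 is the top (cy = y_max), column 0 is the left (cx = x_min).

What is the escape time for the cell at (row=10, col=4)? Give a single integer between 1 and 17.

z_0 = 0 + 0i, c = -1.3633 + -1.1300i
Iter 1: z = -1.3633 + -1.1300i, |z|^2 = 3.1356
Iter 2: z = -0.7816 + 1.9511i, |z|^2 = 4.4178
Escaped at iteration 2

Answer: 2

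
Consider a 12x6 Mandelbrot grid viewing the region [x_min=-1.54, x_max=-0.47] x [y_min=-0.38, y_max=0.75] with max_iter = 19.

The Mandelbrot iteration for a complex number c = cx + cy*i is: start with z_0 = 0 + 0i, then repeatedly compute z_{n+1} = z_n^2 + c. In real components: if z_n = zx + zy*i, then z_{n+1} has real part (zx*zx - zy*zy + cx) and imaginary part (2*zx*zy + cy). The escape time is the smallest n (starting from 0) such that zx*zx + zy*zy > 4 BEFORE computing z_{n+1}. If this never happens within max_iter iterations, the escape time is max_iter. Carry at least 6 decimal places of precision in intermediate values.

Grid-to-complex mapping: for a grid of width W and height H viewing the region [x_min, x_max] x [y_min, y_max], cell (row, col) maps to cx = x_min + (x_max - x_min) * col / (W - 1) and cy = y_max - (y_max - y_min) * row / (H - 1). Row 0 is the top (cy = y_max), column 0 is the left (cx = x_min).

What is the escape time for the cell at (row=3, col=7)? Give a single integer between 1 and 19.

Answer: 19

Derivation:
z_0 = 0 + 0i, c = -0.8591 + 0.0720i
Iter 1: z = -0.8591 + 0.0720i, |z|^2 = 0.7432
Iter 2: z = -0.1262 + -0.0517i, |z|^2 = 0.0186
Iter 3: z = -0.8458 + 0.0851i, |z|^2 = 0.7227
Iter 4: z = -0.1509 + -0.0719i, |z|^2 = 0.0279
Iter 5: z = -0.8415 + 0.0937i, |z|^2 = 0.7169
Iter 6: z = -0.1598 + -0.0857i, |z|^2 = 0.0329
Iter 7: z = -0.8409 + 0.0994i, |z|^2 = 0.7170
Iter 8: z = -0.1618 + -0.0951i, |z|^2 = 0.0352
Iter 9: z = -0.8419 + 0.1028i, |z|^2 = 0.7194
Iter 10: z = -0.1608 + -0.1011i, |z|^2 = 0.0361
Iter 11: z = -0.8435 + 0.1045i, |z|^2 = 0.7223
Iter 12: z = -0.1586 + -0.1043i, |z|^2 = 0.0360
Iter 13: z = -0.8448 + 0.1051i, |z|^2 = 0.7248
Iter 14: z = -0.1564 + -0.1055i, |z|^2 = 0.0356
Iter 15: z = -0.8458 + 0.1050i, |z|^2 = 0.7263
Iter 16: z = -0.1548 + -0.1056i, |z|^2 = 0.0351
Iter 17: z = -0.8463 + 0.1047i, |z|^2 = 0.7272
Iter 18: z = -0.1539 + -0.1052i, |z|^2 = 0.0347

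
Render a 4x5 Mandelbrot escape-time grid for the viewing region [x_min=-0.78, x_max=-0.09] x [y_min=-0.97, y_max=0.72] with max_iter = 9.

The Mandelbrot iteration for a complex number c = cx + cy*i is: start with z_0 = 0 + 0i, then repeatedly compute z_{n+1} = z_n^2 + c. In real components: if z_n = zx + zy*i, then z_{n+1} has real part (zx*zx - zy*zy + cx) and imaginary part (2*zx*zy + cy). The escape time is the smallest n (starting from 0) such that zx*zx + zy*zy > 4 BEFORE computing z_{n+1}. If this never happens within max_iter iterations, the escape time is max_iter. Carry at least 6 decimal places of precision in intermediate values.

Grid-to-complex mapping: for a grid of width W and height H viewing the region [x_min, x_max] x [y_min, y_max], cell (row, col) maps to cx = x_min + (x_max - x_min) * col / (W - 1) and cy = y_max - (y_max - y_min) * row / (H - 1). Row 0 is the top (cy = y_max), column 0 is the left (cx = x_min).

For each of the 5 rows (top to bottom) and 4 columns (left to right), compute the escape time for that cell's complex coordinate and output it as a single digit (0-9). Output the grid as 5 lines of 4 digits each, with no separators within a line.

(row=0, col=0): c = -0.7800 + 0.7200i → escape time 4
(row=0, col=1): c = -0.5500 + 0.7200i → escape time 7
(row=0, col=2): c = -0.3200 + 0.7200i → escape time 9
(row=0, col=3): c = -0.0900 + 0.7200i → escape time 9
(row=1, col=0): c = -0.7800 + 0.2975i → escape time 9
(row=1, col=1): c = -0.5500 + 0.2975i → escape time 9
(row=1, col=2): c = -0.3200 + 0.2975i → escape time 9
(row=1, col=3): c = -0.0900 + 0.2975i → escape time 9
(row=2, col=0): c = -0.7800 + -0.1250i → escape time 9
(row=2, col=1): c = -0.5500 + -0.1250i → escape time 9
(row=2, col=2): c = -0.3200 + -0.1250i → escape time 9
(row=2, col=3): c = -0.0900 + -0.1250i → escape time 9
(row=3, col=0): c = -0.7800 + -0.5475i → escape time 6
(row=3, col=1): c = -0.5500 + -0.5475i → escape time 9
(row=3, col=2): c = -0.3200 + -0.5475i → escape time 9
(row=3, col=3): c = -0.0900 + -0.5475i → escape time 9
(row=4, col=0): c = -0.7800 + -0.9700i → escape time 3
(row=4, col=1): c = -0.5500 + -0.9700i → escape time 4
(row=4, col=2): c = -0.3200 + -0.9700i → escape time 5
(row=4, col=3): c = -0.0900 + -0.9700i → escape time 9

Answer: 4799
9999
9999
6999
3459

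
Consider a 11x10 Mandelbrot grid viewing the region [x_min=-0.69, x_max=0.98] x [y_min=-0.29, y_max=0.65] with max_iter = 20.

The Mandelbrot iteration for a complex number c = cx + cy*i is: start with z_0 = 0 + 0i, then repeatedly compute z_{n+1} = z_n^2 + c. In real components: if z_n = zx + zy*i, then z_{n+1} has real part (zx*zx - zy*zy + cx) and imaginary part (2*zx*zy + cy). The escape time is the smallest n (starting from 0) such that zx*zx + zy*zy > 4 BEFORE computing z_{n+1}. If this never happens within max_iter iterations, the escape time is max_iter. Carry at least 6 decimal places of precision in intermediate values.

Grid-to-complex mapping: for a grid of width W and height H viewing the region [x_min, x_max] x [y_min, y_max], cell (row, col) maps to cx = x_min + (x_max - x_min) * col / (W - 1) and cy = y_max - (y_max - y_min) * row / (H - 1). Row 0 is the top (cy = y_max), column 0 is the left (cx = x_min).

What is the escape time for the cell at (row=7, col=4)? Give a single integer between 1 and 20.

Answer: 20

Derivation:
z_0 = 0 + 0i, c = -0.0220 + -0.0811i
Iter 1: z = -0.0220 + -0.0811i, |z|^2 = 0.0071
Iter 2: z = -0.0281 + -0.0775i, |z|^2 = 0.0068
Iter 3: z = -0.0272 + -0.0768i, |z|^2 = 0.0066
Iter 4: z = -0.0272 + -0.0769i, |z|^2 = 0.0067
Iter 5: z = -0.0272 + -0.0769i, |z|^2 = 0.0067
Iter 6: z = -0.0272 + -0.0769i, |z|^2 = 0.0067
Iter 7: z = -0.0272 + -0.0769i, |z|^2 = 0.0067
Iter 8: z = -0.0272 + -0.0769i, |z|^2 = 0.0067
Iter 9: z = -0.0272 + -0.0769i, |z|^2 = 0.0067
Iter 10: z = -0.0272 + -0.0769i, |z|^2 = 0.0067
Iter 11: z = -0.0272 + -0.0769i, |z|^2 = 0.0067
Iter 12: z = -0.0272 + -0.0769i, |z|^2 = 0.0067
Iter 13: z = -0.0272 + -0.0769i, |z|^2 = 0.0067
Iter 14: z = -0.0272 + -0.0769i, |z|^2 = 0.0067
Iter 15: z = -0.0272 + -0.0769i, |z|^2 = 0.0067
Iter 16: z = -0.0272 + -0.0769i, |z|^2 = 0.0067
Iter 17: z = -0.0272 + -0.0769i, |z|^2 = 0.0067
Iter 18: z = -0.0272 + -0.0769i, |z|^2 = 0.0067
Iter 19: z = -0.0272 + -0.0769i, |z|^2 = 0.0067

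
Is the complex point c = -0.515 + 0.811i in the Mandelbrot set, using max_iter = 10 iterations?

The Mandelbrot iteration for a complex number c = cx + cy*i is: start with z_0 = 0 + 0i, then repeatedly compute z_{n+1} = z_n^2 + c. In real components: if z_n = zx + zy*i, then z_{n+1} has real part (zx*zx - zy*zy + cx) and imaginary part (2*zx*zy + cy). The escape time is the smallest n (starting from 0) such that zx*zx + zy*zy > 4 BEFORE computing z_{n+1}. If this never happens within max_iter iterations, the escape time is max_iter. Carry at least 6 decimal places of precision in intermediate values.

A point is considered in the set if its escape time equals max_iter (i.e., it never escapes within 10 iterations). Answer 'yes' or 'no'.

z_0 = 0 + 0i, c = -0.5150 + 0.8110i
Iter 1: z = -0.5150 + 0.8110i, |z|^2 = 0.9229
Iter 2: z = -0.9075 + -0.0243i, |z|^2 = 0.8241
Iter 3: z = 0.3080 + 0.8552i, |z|^2 = 0.8261
Iter 4: z = -1.1515 + 1.3377i, |z|^2 = 3.1153
Iter 5: z = -0.9786 + -2.2696i, |z|^2 = 6.1088
Escaped at iteration 5

Answer: no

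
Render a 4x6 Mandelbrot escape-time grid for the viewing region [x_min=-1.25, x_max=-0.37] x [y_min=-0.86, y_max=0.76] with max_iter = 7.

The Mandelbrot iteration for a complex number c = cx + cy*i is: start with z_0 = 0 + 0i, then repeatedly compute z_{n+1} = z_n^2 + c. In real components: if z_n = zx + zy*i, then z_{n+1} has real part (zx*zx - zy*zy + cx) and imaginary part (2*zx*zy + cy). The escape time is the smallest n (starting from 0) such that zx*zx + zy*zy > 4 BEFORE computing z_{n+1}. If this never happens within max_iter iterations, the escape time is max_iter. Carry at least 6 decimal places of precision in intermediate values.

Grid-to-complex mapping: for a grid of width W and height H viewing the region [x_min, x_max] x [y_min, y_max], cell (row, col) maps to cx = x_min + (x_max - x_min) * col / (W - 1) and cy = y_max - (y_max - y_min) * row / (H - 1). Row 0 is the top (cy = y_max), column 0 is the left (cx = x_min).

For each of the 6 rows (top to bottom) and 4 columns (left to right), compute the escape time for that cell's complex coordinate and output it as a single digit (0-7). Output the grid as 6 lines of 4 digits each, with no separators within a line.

(row=0, col=0): c = -1.2500 + 0.7600i → escape time 3
(row=0, col=1): c = -0.9567 + 0.7600i → escape time 4
(row=0, col=2): c = -0.6633 + 0.7600i → escape time 4
(row=0, col=3): c = -0.3700 + 0.7600i → escape time 7
(row=1, col=0): c = -1.2500 + 0.4360i → escape time 7
(row=1, col=1): c = -0.9567 + 0.4360i → escape time 6
(row=1, col=2): c = -0.6633 + 0.4360i → escape time 7
(row=1, col=3): c = -0.3700 + 0.4360i → escape time 7
(row=2, col=0): c = -1.2500 + 0.1120i → escape time 7
(row=2, col=1): c = -0.9567 + 0.1120i → escape time 7
(row=2, col=2): c = -0.6633 + 0.1120i → escape time 7
(row=2, col=3): c = -0.3700 + 0.1120i → escape time 7
(row=3, col=0): c = -1.2500 + -0.2120i → escape time 7
(row=3, col=1): c = -0.9567 + -0.2120i → escape time 7
(row=3, col=2): c = -0.6633 + -0.2120i → escape time 7
(row=3, col=3): c = -0.3700 + -0.2120i → escape time 7
(row=4, col=0): c = -1.2500 + -0.5360i → escape time 4
(row=4, col=1): c = -0.9567 + -0.5360i → escape time 5
(row=4, col=2): c = -0.6633 + -0.5360i → escape time 7
(row=4, col=3): c = -0.3700 + -0.5360i → escape time 7
(row=5, col=0): c = -1.2500 + -0.8600i → escape time 3
(row=5, col=1): c = -0.9567 + -0.8600i → escape time 3
(row=5, col=2): c = -0.6633 + -0.8600i → escape time 4
(row=5, col=3): c = -0.3700 + -0.8600i → escape time 5

Answer: 3447
7677
7777
7777
4577
3345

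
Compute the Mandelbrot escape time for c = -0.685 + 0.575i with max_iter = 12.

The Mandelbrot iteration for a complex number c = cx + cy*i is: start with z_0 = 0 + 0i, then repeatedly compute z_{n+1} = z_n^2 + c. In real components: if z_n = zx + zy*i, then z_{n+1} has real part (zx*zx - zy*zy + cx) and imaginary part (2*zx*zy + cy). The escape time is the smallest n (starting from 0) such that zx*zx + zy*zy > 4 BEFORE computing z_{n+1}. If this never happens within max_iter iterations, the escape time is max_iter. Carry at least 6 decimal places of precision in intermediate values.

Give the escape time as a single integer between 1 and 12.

Answer: 7

Derivation:
z_0 = 0 + 0i, c = -0.6850 + 0.5750i
Iter 1: z = -0.6850 + 0.5750i, |z|^2 = 0.7998
Iter 2: z = -0.5464 + -0.2127i, |z|^2 = 0.3438
Iter 3: z = -0.4317 + 0.8075i, |z|^2 = 0.8384
Iter 4: z = -1.1507 + -0.1222i, |z|^2 = 1.3390
Iter 5: z = 0.6241 + 0.8562i, |z|^2 = 1.1227
Iter 6: z = -1.0286 + 1.6438i, |z|^2 = 3.7601
Iter 7: z = -2.3289 + -2.8067i, |z|^2 = 13.3012
Escaped at iteration 7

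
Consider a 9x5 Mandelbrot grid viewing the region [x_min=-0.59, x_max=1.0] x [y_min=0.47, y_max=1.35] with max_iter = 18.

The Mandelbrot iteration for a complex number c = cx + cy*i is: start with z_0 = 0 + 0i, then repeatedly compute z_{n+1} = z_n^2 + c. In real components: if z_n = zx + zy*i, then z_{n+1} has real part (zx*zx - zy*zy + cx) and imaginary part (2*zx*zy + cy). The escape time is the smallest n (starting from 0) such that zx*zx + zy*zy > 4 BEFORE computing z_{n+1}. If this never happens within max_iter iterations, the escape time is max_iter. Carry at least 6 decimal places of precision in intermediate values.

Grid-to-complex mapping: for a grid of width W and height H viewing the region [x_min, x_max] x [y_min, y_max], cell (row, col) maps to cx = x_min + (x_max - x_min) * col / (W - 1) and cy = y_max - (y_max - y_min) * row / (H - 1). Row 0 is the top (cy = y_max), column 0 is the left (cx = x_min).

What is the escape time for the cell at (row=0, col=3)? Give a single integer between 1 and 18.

Answer: 2

Derivation:
z_0 = 0 + 0i, c = 0.0062 + 1.3500i
Iter 1: z = 0.0062 + 1.3500i, |z|^2 = 1.8225
Iter 2: z = -1.8162 + 1.3669i, |z|^2 = 5.1670
Escaped at iteration 2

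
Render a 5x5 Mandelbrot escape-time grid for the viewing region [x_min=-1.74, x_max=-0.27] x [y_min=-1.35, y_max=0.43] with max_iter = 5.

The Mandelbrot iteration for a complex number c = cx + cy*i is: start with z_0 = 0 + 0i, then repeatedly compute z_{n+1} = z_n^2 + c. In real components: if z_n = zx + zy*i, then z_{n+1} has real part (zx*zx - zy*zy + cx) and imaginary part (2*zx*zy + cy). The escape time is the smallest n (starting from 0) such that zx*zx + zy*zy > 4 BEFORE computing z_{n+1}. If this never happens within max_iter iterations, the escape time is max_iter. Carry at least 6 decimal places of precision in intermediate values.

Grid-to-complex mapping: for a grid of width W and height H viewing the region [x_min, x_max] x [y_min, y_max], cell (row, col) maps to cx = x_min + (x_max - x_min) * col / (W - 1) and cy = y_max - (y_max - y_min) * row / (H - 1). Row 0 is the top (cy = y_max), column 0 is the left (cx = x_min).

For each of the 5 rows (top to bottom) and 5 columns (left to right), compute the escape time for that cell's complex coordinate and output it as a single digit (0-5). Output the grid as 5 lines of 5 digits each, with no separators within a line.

Answer: 34555
55555
34555
23345
12222

Derivation:
(row=0, col=0): c = -1.7400 + 0.4300i → escape time 3
(row=0, col=1): c = -1.3725 + 0.4300i → escape time 4
(row=0, col=2): c = -1.0050 + 0.4300i → escape time 5
(row=0, col=3): c = -0.6375 + 0.4300i → escape time 5
(row=0, col=4): c = -0.2700 + 0.4300i → escape time 5
(row=1, col=0): c = -1.7400 + -0.0150i → escape time 5
(row=1, col=1): c = -1.3725 + -0.0150i → escape time 5
(row=1, col=2): c = -1.0050 + -0.0150i → escape time 5
(row=1, col=3): c = -0.6375 + -0.0150i → escape time 5
(row=1, col=4): c = -0.2700 + -0.0150i → escape time 5
(row=2, col=0): c = -1.7400 + -0.4600i → escape time 3
(row=2, col=1): c = -1.3725 + -0.4600i → escape time 4
(row=2, col=2): c = -1.0050 + -0.4600i → escape time 5
(row=2, col=3): c = -0.6375 + -0.4600i → escape time 5
(row=2, col=4): c = -0.2700 + -0.4600i → escape time 5
(row=3, col=0): c = -1.7400 + -0.9050i → escape time 2
(row=3, col=1): c = -1.3725 + -0.9050i → escape time 3
(row=3, col=2): c = -1.0050 + -0.9050i → escape time 3
(row=3, col=3): c = -0.6375 + -0.9050i → escape time 4
(row=3, col=4): c = -0.2700 + -0.9050i → escape time 5
(row=4, col=0): c = -1.7400 + -1.3500i → escape time 1
(row=4, col=1): c = -1.3725 + -1.3500i → escape time 2
(row=4, col=2): c = -1.0050 + -1.3500i → escape time 2
(row=4, col=3): c = -0.6375 + -1.3500i → escape time 2
(row=4, col=4): c = -0.2700 + -1.3500i → escape time 2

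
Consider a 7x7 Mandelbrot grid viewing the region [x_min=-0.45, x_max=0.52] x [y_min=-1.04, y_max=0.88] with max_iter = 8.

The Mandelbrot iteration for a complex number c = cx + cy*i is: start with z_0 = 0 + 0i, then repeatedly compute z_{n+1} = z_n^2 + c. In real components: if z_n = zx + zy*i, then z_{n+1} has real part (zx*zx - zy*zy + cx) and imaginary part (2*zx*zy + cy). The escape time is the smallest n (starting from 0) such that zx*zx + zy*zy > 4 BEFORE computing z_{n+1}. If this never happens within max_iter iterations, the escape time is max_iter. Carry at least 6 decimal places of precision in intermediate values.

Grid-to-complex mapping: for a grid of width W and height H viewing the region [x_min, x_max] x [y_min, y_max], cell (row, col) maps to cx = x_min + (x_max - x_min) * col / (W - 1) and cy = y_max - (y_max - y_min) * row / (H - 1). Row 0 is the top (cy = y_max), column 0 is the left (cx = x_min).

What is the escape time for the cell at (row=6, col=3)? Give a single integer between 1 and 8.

z_0 = 0 + 0i, c = 0.0350 + -1.0400i
Iter 1: z = 0.0350 + -1.0400i, |z|^2 = 1.0828
Iter 2: z = -1.0454 + -1.1128i, |z|^2 = 2.3311
Iter 3: z = -0.1105 + 1.2866i, |z|^2 = 1.6675
Iter 4: z = -1.6081 + -1.3244i, |z|^2 = 4.3399
Escaped at iteration 4

Answer: 4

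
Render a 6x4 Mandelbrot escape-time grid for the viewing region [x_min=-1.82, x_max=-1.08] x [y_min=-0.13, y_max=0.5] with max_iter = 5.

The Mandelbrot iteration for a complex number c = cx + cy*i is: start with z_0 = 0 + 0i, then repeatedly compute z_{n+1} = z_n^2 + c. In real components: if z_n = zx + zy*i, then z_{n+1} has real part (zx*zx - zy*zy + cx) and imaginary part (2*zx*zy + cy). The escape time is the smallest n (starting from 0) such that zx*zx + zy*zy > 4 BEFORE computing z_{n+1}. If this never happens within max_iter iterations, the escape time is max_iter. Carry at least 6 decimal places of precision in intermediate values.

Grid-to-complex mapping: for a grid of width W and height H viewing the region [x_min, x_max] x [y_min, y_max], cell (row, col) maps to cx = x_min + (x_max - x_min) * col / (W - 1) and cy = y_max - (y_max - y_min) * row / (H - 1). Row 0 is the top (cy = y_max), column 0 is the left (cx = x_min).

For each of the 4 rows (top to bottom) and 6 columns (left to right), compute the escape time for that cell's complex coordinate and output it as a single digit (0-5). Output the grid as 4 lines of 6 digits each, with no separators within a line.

Answer: 333355
445555
455555
455555

Derivation:
(row=0, col=0): c = -1.8200 + 0.5000i → escape time 3
(row=0, col=1): c = -1.6720 + 0.5000i → escape time 3
(row=0, col=2): c = -1.5240 + 0.5000i → escape time 3
(row=0, col=3): c = -1.3760 + 0.5000i → escape time 3
(row=0, col=4): c = -1.2280 + 0.5000i → escape time 5
(row=0, col=5): c = -1.0800 + 0.5000i → escape time 5
(row=1, col=0): c = -1.8200 + 0.2900i → escape time 4
(row=1, col=1): c = -1.6720 + 0.2900i → escape time 4
(row=1, col=2): c = -1.5240 + 0.2900i → escape time 5
(row=1, col=3): c = -1.3760 + 0.2900i → escape time 5
(row=1, col=4): c = -1.2280 + 0.2900i → escape time 5
(row=1, col=5): c = -1.0800 + 0.2900i → escape time 5
(row=2, col=0): c = -1.8200 + 0.0800i → escape time 4
(row=2, col=1): c = -1.6720 + 0.0800i → escape time 5
(row=2, col=2): c = -1.5240 + 0.0800i → escape time 5
(row=2, col=3): c = -1.3760 + 0.0800i → escape time 5
(row=2, col=4): c = -1.2280 + 0.0800i → escape time 5
(row=2, col=5): c = -1.0800 + 0.0800i → escape time 5
(row=3, col=0): c = -1.8200 + -0.1300i → escape time 4
(row=3, col=1): c = -1.6720 + -0.1300i → escape time 5
(row=3, col=2): c = -1.5240 + -0.1300i → escape time 5
(row=3, col=3): c = -1.3760 + -0.1300i → escape time 5
(row=3, col=4): c = -1.2280 + -0.1300i → escape time 5
(row=3, col=5): c = -1.0800 + -0.1300i → escape time 5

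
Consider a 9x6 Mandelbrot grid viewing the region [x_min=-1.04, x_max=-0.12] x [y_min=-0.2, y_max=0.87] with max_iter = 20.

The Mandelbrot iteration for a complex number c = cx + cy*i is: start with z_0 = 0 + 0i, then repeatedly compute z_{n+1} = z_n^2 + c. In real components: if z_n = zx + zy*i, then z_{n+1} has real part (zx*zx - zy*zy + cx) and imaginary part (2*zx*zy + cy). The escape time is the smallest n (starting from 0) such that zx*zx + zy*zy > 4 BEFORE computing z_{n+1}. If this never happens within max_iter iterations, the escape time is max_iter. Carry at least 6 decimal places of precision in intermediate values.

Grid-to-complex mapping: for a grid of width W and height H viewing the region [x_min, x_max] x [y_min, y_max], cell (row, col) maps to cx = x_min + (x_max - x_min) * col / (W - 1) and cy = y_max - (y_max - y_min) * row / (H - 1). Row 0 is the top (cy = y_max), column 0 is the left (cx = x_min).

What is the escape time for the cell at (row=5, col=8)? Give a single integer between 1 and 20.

z_0 = 0 + 0i, c = -0.1200 + -0.2000i
Iter 1: z = -0.1200 + -0.2000i, |z|^2 = 0.0544
Iter 2: z = -0.1456 + -0.1520i, |z|^2 = 0.0443
Iter 3: z = -0.1219 + -0.1557i, |z|^2 = 0.0391
Iter 4: z = -0.1294 + -0.1620i, |z|^2 = 0.0430
Iter 5: z = -0.1295 + -0.1581i, |z|^2 = 0.0418
Iter 6: z = -0.1282 + -0.1591i, |z|^2 = 0.0417
Iter 7: z = -0.1289 + -0.1592i, |z|^2 = 0.0420
Iter 8: z = -0.1287 + -0.1590i, |z|^2 = 0.0418
Iter 9: z = -0.1287 + -0.1591i, |z|^2 = 0.0419
Iter 10: z = -0.1287 + -0.1591i, |z|^2 = 0.0419
Iter 11: z = -0.1287 + -0.1590i, |z|^2 = 0.0419
Iter 12: z = -0.1287 + -0.1591i, |z|^2 = 0.0419
Iter 13: z = -0.1287 + -0.1591i, |z|^2 = 0.0419
Iter 14: z = -0.1287 + -0.1591i, |z|^2 = 0.0419
Iter 15: z = -0.1287 + -0.1591i, |z|^2 = 0.0419
Iter 16: z = -0.1287 + -0.1591i, |z|^2 = 0.0419
Iter 17: z = -0.1287 + -0.1591i, |z|^2 = 0.0419
Iter 18: z = -0.1287 + -0.1591i, |z|^2 = 0.0419
Iter 19: z = -0.1287 + -0.1591i, |z|^2 = 0.0419

Answer: 20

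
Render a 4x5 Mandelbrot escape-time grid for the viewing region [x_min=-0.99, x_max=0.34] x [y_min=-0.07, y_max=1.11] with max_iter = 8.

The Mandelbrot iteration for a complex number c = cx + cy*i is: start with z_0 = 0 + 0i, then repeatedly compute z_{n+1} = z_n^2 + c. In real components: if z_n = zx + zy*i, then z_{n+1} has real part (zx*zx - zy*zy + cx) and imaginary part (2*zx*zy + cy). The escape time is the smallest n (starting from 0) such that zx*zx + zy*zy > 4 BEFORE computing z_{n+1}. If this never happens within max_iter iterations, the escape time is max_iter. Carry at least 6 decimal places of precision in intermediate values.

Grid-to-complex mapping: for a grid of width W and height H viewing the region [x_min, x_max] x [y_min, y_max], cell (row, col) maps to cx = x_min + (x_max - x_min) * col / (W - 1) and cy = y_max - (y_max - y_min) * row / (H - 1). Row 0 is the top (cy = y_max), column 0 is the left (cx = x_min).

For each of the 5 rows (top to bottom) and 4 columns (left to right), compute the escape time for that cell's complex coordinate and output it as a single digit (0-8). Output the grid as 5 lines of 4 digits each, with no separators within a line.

(row=0, col=0): c = -0.9900 + 1.1100i → escape time 3
(row=0, col=1): c = -0.5467 + 1.1100i → escape time 3
(row=0, col=2): c = -0.1033 + 1.1100i → escape time 5
(row=0, col=3): c = 0.3400 + 1.1100i → escape time 2
(row=1, col=0): c = -0.9900 + 0.8150i → escape time 3
(row=1, col=1): c = -0.5467 + 0.8150i → escape time 5
(row=1, col=2): c = -0.1033 + 0.8150i → escape time 8
(row=1, col=3): c = 0.3400 + 0.8150i → escape time 4
(row=2, col=0): c = -0.9900 + 0.5200i → escape time 5
(row=2, col=1): c = -0.5467 + 0.5200i → escape time 8
(row=2, col=2): c = -0.1033 + 0.5200i → escape time 8
(row=2, col=3): c = 0.3400 + 0.5200i → escape time 8
(row=3, col=0): c = -0.9900 + 0.2250i → escape time 8
(row=3, col=1): c = -0.5467 + 0.2250i → escape time 8
(row=3, col=2): c = -0.1033 + 0.2250i → escape time 8
(row=3, col=3): c = 0.3400 + 0.2250i → escape time 8
(row=4, col=0): c = -0.9900 + -0.0700i → escape time 8
(row=4, col=1): c = -0.5467 + -0.0700i → escape time 8
(row=4, col=2): c = -0.1033 + -0.0700i → escape time 8
(row=4, col=3): c = 0.3400 + -0.0700i → escape time 8

Answer: 3352
3584
5888
8888
8888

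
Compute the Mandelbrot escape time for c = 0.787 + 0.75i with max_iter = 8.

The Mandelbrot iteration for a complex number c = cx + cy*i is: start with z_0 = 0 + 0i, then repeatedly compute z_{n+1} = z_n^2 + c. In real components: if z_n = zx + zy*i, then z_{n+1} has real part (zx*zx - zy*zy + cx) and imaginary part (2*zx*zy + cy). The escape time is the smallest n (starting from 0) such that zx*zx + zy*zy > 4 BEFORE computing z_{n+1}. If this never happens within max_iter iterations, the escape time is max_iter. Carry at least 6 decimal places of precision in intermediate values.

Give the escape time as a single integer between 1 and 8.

Answer: 2

Derivation:
z_0 = 0 + 0i, c = 0.7870 + 0.7500i
Iter 1: z = 0.7870 + 0.7500i, |z|^2 = 1.1819
Iter 2: z = 0.8439 + 1.9305i, |z|^2 = 4.4389
Escaped at iteration 2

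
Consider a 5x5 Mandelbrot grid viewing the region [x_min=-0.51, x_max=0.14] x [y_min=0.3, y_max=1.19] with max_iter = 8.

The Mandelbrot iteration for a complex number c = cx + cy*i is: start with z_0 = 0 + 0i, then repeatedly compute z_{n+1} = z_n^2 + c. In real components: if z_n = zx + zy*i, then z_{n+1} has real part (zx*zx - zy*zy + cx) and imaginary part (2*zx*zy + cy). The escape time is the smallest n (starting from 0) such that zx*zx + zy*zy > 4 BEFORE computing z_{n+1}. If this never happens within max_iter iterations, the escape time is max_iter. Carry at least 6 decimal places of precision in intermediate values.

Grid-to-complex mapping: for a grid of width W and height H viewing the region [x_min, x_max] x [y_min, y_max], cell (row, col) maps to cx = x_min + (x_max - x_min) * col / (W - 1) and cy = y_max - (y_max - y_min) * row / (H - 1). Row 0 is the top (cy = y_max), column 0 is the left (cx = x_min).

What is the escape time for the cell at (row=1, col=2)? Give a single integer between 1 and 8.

Answer: 8

Derivation:
z_0 = 0 + 0i, c = -0.1850 + 0.9675i
Iter 1: z = -0.1850 + 0.9675i, |z|^2 = 0.9703
Iter 2: z = -1.0868 + 0.6095i, |z|^2 = 1.5527
Iter 3: z = 0.6247 + -0.3574i, |z|^2 = 0.5180
Iter 4: z = 0.0775 + 0.5210i, |z|^2 = 0.2774
Iter 5: z = -0.4504 + 1.0482i, |z|^2 = 1.3017
Iter 6: z = -1.0809 + 0.0232i, |z|^2 = 1.1690
Iter 7: z = 0.9829 + 0.9173i, |z|^2 = 1.8075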